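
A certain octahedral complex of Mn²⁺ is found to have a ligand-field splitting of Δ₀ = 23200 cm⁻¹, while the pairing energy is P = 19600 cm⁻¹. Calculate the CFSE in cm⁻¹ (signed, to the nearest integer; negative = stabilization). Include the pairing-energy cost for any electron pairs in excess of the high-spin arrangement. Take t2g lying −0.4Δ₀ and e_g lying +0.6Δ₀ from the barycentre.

Mn is in group 7, so Mn²⁺ is d⁵ (7 − 2 = 5).
Since Δ₀ = 23200 cm⁻¹ > P = 19600 cm⁻¹, the complex adopts the low-spin configuration.
Configuration: t2g^5 e_g^0.
Orbital CFSE = -2.0Δ₀ = -2.0 × 23200 = -46400 cm⁻¹.
Excess pairs vs high-spin: 2 − 0 = 2; pairing cost = +39200 cm⁻¹.
Net CFSE = -46400 + 39200 = -7200 cm⁻¹.

-7200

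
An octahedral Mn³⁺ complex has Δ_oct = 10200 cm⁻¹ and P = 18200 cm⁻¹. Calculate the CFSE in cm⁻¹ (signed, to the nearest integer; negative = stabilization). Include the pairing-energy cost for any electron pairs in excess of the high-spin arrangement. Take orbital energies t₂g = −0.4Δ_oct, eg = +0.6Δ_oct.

Mn is in group 7, so Mn³⁺ is d⁴ (7 − 3 = 4).
With Δ_oct < P the complex is high-spin.
Filling d⁴ accordingly: t₂g³ eg¹.
Orbital CFSE = -0.6Δ_oct = -0.6 × 10200 = -6120 cm⁻¹.
High-spin has no excess pairs, so no pairing correction applies.

-6120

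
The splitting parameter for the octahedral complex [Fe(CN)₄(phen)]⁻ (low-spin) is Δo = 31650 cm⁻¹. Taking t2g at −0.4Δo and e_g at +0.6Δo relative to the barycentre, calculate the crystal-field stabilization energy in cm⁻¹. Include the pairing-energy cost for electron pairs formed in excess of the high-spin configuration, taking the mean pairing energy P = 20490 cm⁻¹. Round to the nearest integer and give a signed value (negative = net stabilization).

Ligand charges: 4×(-1) from CN⁻ and 1×(+0) from phen sum to -4; with overall charge -1, Fe is +3.
Fe sits in group 8; removing 3 electrons leaves Fe³⁺ with 8 − 3 = 5 d electrons.
Configuration: t2g^5 e_g^0.
Orbital CFSE = 5(-0.4) + 0(0.6) = -2.0Δo = -2.0 × 31650 = -63300 cm⁻¹.
Pairing penalty: 2 pairs vs 0 in the high-spin reference → 2 extra × P = 40980 cm⁻¹.
Combining: -63300 + 40980 = -22320 cm⁻¹.

-22320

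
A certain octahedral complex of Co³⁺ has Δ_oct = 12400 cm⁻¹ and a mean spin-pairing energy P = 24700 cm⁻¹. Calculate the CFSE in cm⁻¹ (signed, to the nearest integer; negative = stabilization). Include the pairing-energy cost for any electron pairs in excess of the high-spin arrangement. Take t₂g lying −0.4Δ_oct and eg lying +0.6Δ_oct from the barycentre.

Co is in group 9, so Co³⁺ is d⁶ (9 − 3 = 6).
Here Δ_oct < P (12400 < 24700), so the high-spin state is favoured.
Configuration: t₂g⁴ eg².
Orbital CFSE = -0.4Δ_oct = -0.4 × 12400 = -4960 cm⁻¹.
High-spin has no excess pairs, so no pairing correction applies.

-4960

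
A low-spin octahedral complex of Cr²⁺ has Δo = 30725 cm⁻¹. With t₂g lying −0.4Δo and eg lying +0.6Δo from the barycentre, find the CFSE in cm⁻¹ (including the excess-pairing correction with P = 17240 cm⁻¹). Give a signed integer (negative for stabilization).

-31920

Cr is in group 6, so Cr²⁺ is d⁴ (6 − 2 = 4).
Electron filling gives t₂g⁴ eg⁰.
The orbital stabilization is -1.6Δo = -1.6 × 30725 = -49160 cm⁻¹.
High-spin d⁴ would be t₂g³ eg¹ with 0 pairs; low-spin has 1, so 1 excess pair costs +1P = +17240 cm⁻¹.
Combining: -49160 + 17240 = -31920 cm⁻¹.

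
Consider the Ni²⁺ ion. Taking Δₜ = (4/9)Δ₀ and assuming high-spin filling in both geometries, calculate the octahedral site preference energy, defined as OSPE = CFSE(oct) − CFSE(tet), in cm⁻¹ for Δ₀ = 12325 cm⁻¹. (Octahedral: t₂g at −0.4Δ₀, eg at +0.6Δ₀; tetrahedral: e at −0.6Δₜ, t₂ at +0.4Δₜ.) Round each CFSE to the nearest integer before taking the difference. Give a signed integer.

-10408

Ni is in group 10, so Ni²⁺ is d⁸ (10 − 2 = 8).
In an octahedral site d⁸ (HS) is t2g^6 e_g^2, giving CFSE(oct) = -1.2Δ₀ = -14790 cm⁻¹.
In a tetrahedral site the filling is e^4 t2^4: CFSE(tet) = -0.8Δₜ = -0.8 × (4/9)(12325) = -4382 cm⁻¹.
OSPE = -14790 − (-4382) = -10408 cm⁻¹.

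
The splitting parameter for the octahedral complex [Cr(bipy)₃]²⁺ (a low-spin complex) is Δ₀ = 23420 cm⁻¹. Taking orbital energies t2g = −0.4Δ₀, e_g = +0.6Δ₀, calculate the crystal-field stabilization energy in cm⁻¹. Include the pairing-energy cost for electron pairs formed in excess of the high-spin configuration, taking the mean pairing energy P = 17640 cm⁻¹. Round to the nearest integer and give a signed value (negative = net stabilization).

-19832

bipy is neutral, so the +2 overall charge sits on Cr: oxidation state +2.
Group 6 minus oxidation state +2 gives a d⁴ configuration for Cr²⁺.
Electron filling gives t2g^4 e_g^0.
Orbital CFSE = 4(-0.4) + 0(0.6) = -1.6Δ₀ = -1.6 × 23420 = -37472 cm⁻¹.
Relative to high-spin t2g^3 e_g^1 (0 paired), the low-spin configuration has 1 additional pair, contributing +1 × 17640 = +17640 cm⁻¹.
Net CFSE = -37472 + 17640 = -19832 cm⁻¹.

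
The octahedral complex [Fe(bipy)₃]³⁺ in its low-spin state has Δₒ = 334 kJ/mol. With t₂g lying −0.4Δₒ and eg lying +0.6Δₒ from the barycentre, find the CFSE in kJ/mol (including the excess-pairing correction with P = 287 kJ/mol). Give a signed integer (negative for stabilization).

bipy is neutral, so the +3 overall charge sits on Fe: oxidation state +3.
Fe³⁺: group 8, so d-count = 8 − 3 = 5.
The d⁵ electrons fill as t₂g⁵ eg⁰.
CFSE(orbital) = 5×(-0.4Δₒ) + 0×(0.6Δₒ) = -2.0Δₒ; with Δₒ = 334 kJ/mol that is -668 kJ/mol.
Relative to high-spin t₂g³ eg² (0 paired), the low-spin configuration has 2 additional pairs, contributing +2 × 287 = +574 kJ/mol.
Combining: -668 + 574 = -94 kJ/mol.

-94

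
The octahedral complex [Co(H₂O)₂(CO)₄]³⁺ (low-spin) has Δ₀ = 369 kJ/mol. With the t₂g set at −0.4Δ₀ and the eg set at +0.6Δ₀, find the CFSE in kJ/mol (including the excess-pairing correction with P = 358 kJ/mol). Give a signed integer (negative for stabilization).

-170

Ligand charges: 2×(+0) from H₂O and 4×(+0) from CO sum to +0; with overall charge +3, Co is +3.
Co is in group 9, so Co³⁺ is d⁶ (9 − 3 = 6).
The d⁶ electrons fill as t₂g⁶ eg⁰.
The orbital stabilization is -2.4Δ₀ = -2.4 × 369 = -886 kJ/mol.
Relative to high-spin t₂g⁴ eg² (1 paired), the low-spin configuration has 2 additional pairs, contributing +2 × 358 = +716 kJ/mol.
Net CFSE = -886 + 716 = -170 kJ/mol.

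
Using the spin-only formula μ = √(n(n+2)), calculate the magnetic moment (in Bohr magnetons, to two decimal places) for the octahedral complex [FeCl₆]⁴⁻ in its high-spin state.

Each Cl⁻ contributes -1; 6 × (-1) = -6. With overall charge -4, Fe is in the +2 oxidation state.
Fe sits in group 8; removing 2 electrons leaves Fe²⁺ with 8 − 2 = 6 d electrons.
Configuration: t₂g⁴ eg² → 4 unpaired electrons.
μ(spin-only) = √[4(4+2)] = √24 ≈ 4.90 Bohr magnetons.

4.90 Bohr magnetons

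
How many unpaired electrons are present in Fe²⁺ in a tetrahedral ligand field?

4

Group 8 minus oxidation state +2 gives a d⁶ configuration for Fe²⁺.
With tetrahedral geometry the complex is necessarily high-spin.
Configuration: e³ t₂³, giving 4 unpaired electrons.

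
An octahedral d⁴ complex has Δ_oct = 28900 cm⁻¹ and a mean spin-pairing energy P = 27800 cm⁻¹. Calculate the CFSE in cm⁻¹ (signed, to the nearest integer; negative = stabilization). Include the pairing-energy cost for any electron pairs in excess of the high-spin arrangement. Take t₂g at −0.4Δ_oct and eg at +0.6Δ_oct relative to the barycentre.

-18440

With Δ_oct > P the complex is low-spin.
Filling d⁴ accordingly: t₂g⁴ eg⁰.
Orbital CFSE = -1.6Δ_oct = -1.6 × 28900 = -46240 cm⁻¹.
Excess pairs vs high-spin: 1 − 0 = 1; pairing cost = +27800 cm⁻¹.
Net CFSE = -46240 + 27800 = -18440 cm⁻¹.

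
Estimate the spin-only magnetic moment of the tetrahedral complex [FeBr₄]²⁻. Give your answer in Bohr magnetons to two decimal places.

4.90 Bohr magnetons

Each Br⁻ contributes -1; 4 × (-1) = -4. With overall charge -2, Fe is in the +2 oxidation state.
Fe sits in group 8; removing 2 electrons leaves Fe²⁺ with 8 − 2 = 6 d electrons.
Tetrahedral fields are weak (Δₜ ≈ 4/9 Δₒ), so electrons fill high-spin.
Configuration: e^3 t2^3 → 4 unpaired electrons.
μ(spin-only) = √[4(4+2)] = √24 ≈ 4.90 Bohr magnetons.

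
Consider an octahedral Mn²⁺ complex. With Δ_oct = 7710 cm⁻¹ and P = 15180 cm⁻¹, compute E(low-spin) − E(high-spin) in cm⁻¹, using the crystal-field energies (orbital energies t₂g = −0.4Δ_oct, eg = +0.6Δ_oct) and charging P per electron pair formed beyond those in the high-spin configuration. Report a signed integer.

Mn sits in group 7; removing 2 electrons leaves Mn²⁺ with 7 − 2 = 5 d electrons.
In the high-spin limit (t₂g³ eg²) the orbital term is 0.0Δ_oct = 0 cm⁻¹, with no excess pairing.
For low-spin the configuration is t₂g⁵ eg⁰: orbital energy -2.0 × 7710 = -15420 cm⁻¹, and 2 additional pairs relative to high-spin add 30360 cm⁻¹, giving 14940 cm⁻¹.
E(LS) − E(HS) = 14940 − (0) = 14940 cm⁻¹.

14940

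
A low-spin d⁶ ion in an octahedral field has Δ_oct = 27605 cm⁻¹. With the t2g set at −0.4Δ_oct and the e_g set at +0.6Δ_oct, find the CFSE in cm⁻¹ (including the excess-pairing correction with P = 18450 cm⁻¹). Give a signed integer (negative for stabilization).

Configuration: t2g^6 e_g^0.
CFSE(orbital) = 6×(-0.4Δ_oct) + 0×(0.6Δ_oct) = -2.4Δ_oct; with Δ_oct = 27605 cm⁻¹ that is -66252 cm⁻¹.
Relative to high-spin t2g^4 e_g^2 (1 paired), the low-spin configuration has 2 additional pairs, contributing +2 × 18450 = +36900 cm⁻¹.
Net CFSE = -66252 + 36900 = -29352 cm⁻¹.

-29352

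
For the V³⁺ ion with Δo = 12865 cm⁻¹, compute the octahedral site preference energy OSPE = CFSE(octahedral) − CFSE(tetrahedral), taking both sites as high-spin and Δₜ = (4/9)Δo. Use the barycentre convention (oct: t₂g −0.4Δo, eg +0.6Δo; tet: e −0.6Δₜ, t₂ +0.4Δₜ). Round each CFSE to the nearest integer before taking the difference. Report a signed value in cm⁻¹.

-3431

V is in group 5, so V³⁺ is d² (5 − 3 = 2).
Octahedral high-spin t₂g² eg⁰: CFSE = -0.8 × 12865 = -10292 cm⁻¹.
Tetrahedral e² t₂⁰ gives -1.2Δₜ = -1.2 × (4/9) × 12865 = -6861 cm⁻¹.
Subtracting, OSPE = -10292 − (-6861) = -3431 cm⁻¹.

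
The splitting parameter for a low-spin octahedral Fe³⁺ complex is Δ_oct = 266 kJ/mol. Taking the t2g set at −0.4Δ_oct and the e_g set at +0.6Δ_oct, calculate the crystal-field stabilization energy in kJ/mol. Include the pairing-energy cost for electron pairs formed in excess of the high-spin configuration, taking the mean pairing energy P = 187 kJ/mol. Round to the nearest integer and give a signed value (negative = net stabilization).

Fe is in group 8, so Fe³⁺ is d⁵ (8 − 3 = 5).
Electron filling gives t2g^5 e_g^0.
CFSE(orbital) = 5×(-0.4Δ_oct) + 0×(0.6Δ_oct) = -2.0Δ_oct; with Δ_oct = 266 kJ/mol that is -532 kJ/mol.
High-spin d⁵ would be t2g^3 e_g^2 with 0 pairs; low-spin has 2, so 2 excess pairs cost +2P = +374 kJ/mol.
Combining: -532 + 374 = -158 kJ/mol.

-158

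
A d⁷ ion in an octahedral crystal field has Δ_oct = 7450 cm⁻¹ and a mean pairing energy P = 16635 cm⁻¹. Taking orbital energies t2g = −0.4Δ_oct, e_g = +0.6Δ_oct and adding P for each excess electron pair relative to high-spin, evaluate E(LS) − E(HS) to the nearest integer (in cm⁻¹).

9185

High-spin d⁷ fills as t2g^5 e_g^2 with CFSE 5(−0.4) + 2(+0.6) = -0.8Δ_oct = -5960 cm⁻¹.
Low-spin t2g^6 e_g^1 gives -1.8Δ_oct = -13410 cm⁻¹, but forming 1 extra pair costs 1P = 16635 cm⁻¹, so E(LS) = -13410 + 16635 = 3225 cm⁻¹.
E(LS) − E(HS) = 3225 − (-5960) = 9185 cm⁻¹.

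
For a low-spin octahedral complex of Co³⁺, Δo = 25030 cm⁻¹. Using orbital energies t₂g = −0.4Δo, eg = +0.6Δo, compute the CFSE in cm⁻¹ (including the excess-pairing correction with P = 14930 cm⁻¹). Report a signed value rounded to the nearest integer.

-30212

Group 9 minus oxidation state +3 gives a d⁶ configuration for Co³⁺.
The d⁶ electrons fill as t₂g⁶ eg⁰.
Orbital CFSE = 6(-0.4) + 0(0.6) = -2.4Δo = -2.4 × 25030 = -60072 cm⁻¹.
Pairing penalty: 3 pairs vs 1 in the high-spin reference → 2 extra × P = 29860 cm⁻¹.
Overall CFSE = -60072 + 29860 = -30212 cm⁻¹.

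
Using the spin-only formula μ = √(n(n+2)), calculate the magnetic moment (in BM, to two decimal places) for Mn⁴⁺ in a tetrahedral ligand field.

3.87 BM

Mn sits in group 7; removing 4 electrons leaves Mn⁴⁺ with 7 − 4 = 3 d electrons.
Tetrahedral fields are weak (Δₜ ≈ 4/9 Δₒ), so electrons fill high-spin.
Configuration: e² t₂¹ → 3 unpaired electrons.
μ(spin-only) = √[3(3+2)] = √15 ≈ 3.87 BM.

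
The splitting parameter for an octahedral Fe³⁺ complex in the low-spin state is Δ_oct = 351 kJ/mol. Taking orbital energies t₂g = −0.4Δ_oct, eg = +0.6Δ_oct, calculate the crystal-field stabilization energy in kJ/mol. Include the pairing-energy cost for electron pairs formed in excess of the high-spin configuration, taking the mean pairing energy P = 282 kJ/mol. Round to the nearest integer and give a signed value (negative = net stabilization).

Fe is in group 8, so Fe³⁺ is d⁵ (8 − 3 = 5).
The d⁵ electrons fill as t₂g⁵ eg⁰.
CFSE(orbital) = 5×(-0.4Δ_oct) + 0×(0.6Δ_oct) = -2.0Δ_oct; with Δ_oct = 351 kJ/mol that is -702 kJ/mol.
Pairing penalty: 2 pairs vs 0 in the high-spin reference → 2 extra × P = 564 kJ/mol.
Overall CFSE = -702 + 564 = -138 kJ/mol.

-138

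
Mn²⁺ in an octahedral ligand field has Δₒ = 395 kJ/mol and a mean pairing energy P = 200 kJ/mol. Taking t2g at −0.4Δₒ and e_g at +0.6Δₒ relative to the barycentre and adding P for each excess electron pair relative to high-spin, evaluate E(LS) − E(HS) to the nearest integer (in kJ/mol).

-390

Mn is in group 7, so Mn²⁺ is d⁵ (7 − 2 = 5).
High-spin: t2g^3 e_g^2, CFSE = 0.0Δₒ = 0 kJ/mol.
Low-spin: t2g^5 e_g^0, orbital CFSE = -2.0Δₒ = -790 kJ/mol; plus 2 excess pairs × P = +400 kJ/mol; total -390 kJ/mol.
Thus E(LS) − E(HS) = -390 kJ/mol.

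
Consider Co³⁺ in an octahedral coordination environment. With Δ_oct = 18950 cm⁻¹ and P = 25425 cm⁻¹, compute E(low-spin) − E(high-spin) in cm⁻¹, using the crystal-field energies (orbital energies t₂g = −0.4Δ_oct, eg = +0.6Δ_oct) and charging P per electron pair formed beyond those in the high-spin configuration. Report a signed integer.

Co is in group 9, so Co³⁺ is d⁶ (9 − 3 = 6).
In the high-spin limit (t₂g⁴ eg²) the orbital term is -0.4Δ_oct = -7580 cm⁻¹, with no excess pairing.
For low-spin the configuration is t₂g⁶ eg⁰: orbital energy -2.4 × 18950 = -45480 cm⁻¹, and 2 additional pairs relative to high-spin add 50850 cm⁻¹, giving 5370 cm⁻¹.
E(LS) − E(HS) = 5370 − (-7580) = 12950 cm⁻¹.

12950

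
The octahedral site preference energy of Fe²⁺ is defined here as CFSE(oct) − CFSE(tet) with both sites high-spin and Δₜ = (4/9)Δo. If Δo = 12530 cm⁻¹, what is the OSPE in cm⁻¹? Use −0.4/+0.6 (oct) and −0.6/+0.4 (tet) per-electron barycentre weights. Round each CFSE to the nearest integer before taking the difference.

Fe sits in group 8; removing 2 electrons leaves Fe²⁺ with 8 − 2 = 6 d electrons.
In an octahedral site d⁶ (HS) is t₂g⁴ eg², giving CFSE(oct) = -0.4Δo = -5012 cm⁻¹.
In a tetrahedral site the filling is e³ t₂³: CFSE(tet) = -0.6Δₜ = -0.6 × (4/9)(12530) = -3341 cm⁻¹.
OSPE = CFSE(oct) − CFSE(tet) = -5012 − (-3341) = -1671 cm⁻¹.

-1671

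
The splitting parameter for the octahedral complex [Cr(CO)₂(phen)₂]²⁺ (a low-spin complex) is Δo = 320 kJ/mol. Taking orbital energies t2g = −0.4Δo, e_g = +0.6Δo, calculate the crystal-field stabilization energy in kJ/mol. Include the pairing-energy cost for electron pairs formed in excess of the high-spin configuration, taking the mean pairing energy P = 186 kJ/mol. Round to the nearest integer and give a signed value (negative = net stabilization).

-326

Ligand charges: 2×(+0) from CO and 2×(+0) from phen sum to +0; with overall charge +2, Cr is +2.
Cr²⁺: group 6, so d-count = 6 − 2 = 4.
Electron filling gives t2g^4 e_g^0.
The orbital stabilization is -1.6Δo = -1.6 × 320 = -512 kJ/mol.
High-spin d⁴ would be t2g^3 e_g^1 with 0 pairs; low-spin has 1, so 1 excess pair costs +1P = +186 kJ/mol.
Overall CFSE = -512 + 186 = -326 kJ/mol.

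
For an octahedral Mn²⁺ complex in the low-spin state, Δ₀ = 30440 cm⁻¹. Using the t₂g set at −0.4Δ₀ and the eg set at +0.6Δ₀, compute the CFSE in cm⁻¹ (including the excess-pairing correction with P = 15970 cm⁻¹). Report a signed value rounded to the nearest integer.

-28940

Mn is in group 7, so Mn²⁺ is d⁵ (7 − 2 = 5).
Electron filling gives t₂g⁵ eg⁰.
Orbital CFSE = 5(-0.4) + 0(0.6) = -2.0Δ₀ = -2.0 × 30440 = -60880 cm⁻¹.
Relative to high-spin t₂g³ eg² (0 paired), the low-spin configuration has 2 additional pairs, contributing +2 × 15970 = +31940 cm⁻¹.
Net CFSE = -60880 + 31940 = -28940 cm⁻¹.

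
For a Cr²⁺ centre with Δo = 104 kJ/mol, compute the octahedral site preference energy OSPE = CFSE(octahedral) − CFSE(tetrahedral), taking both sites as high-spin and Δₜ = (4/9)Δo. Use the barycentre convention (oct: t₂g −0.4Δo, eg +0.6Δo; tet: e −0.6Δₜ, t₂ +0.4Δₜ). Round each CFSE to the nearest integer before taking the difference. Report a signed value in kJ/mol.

-44

Group 6 minus oxidation state +2 gives a d⁴ configuration for Cr²⁺.
Octahedral (high-spin): t₂g³ eg¹, CFSE = 3(−0.4) + 1(+0.6) = -0.6Δo = -0.6 × 104 = -62 kJ/mol.
Tetrahedral e² t₂² gives -0.4Δₜ = -0.4 × (4/9) × 104 = -18 kJ/mol.
OSPE = -62 − (-18) = -44 kJ/mol.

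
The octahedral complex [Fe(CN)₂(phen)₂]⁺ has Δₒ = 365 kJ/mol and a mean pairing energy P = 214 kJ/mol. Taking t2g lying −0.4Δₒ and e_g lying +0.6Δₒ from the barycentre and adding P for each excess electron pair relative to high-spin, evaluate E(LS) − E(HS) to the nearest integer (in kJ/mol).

Ligand charges: 2×(-1) from CN⁻ and 2×(+0) from phen sum to -2; with overall charge +1, Fe is +3.
Fe sits in group 8; removing 3 electrons leaves Fe³⁺ with 8 − 3 = 5 d electrons.
High-spin: t2g^3 e_g^2, CFSE = 0.0Δₒ = 0 kJ/mol.
For low-spin the configuration is t2g^5 e_g^0: orbital energy -2.0 × 365 = -730 kJ/mol, and 2 additional pairs relative to high-spin add 428 kJ/mol, giving -302 kJ/mol.
Thus E(LS) − E(HS) = -302 kJ/mol.

-302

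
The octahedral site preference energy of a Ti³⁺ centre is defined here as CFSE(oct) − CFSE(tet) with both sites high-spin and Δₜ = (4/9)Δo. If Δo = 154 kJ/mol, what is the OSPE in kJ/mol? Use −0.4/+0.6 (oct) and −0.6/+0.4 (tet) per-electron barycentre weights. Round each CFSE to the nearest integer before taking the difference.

Ti³⁺: group 4, so d-count = 4 − 3 = 1.
In an octahedral site d¹ (HS) is t2g^1 e_g^0, giving CFSE(oct) = -0.4Δo = -62 kJ/mol.
Tetrahedral: e^1 t2^0, CFSE = 1(−0.6) + 0(+0.4) = -0.6Δₜ = -0.6 × (4/9) × 154 = -41 kJ/mol.
OSPE = -62 − (-41) = -21 kJ/mol.

-21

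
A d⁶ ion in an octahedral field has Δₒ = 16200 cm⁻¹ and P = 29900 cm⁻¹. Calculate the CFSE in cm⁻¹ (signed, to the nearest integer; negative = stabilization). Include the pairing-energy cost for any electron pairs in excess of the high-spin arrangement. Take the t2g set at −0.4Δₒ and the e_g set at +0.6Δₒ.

-6480

With Δₒ < P the complex is high-spin.
Configuration: t2g^4 e_g^2.
Orbital CFSE = -0.4Δₒ = -0.4 × 16200 = -6480 cm⁻¹.
High-spin has no excess pairs, so no pairing correction applies.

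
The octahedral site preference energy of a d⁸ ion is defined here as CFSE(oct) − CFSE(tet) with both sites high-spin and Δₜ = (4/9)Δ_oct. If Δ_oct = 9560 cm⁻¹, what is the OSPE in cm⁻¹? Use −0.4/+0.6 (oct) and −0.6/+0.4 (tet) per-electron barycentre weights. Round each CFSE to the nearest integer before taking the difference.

-8073

Octahedral (high-spin): t2g^6 e_g^2, CFSE = 6(−0.4) + 2(+0.6) = -1.2Δ_oct = -1.2 × 9560 = -11472 cm⁻¹.
Tetrahedral e^4 t2^4 gives -0.8Δₜ = -0.8 × (4/9) × 9560 = -3399 cm⁻¹.
Subtracting, OSPE = -11472 − (-3399) = -8073 cm⁻¹.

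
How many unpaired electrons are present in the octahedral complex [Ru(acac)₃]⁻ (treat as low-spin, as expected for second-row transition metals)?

0

Each acac⁻ contributes -1; 3 × (-1) = -3. With overall charge -1, Ru is in the +2 oxidation state.
Ru sits in group 8; removing 2 electrons leaves Ru²⁺ with 8 − 2 = 6 d electrons.
Configuration: t2g^6 e_g^0, giving 0 unpaired electrons.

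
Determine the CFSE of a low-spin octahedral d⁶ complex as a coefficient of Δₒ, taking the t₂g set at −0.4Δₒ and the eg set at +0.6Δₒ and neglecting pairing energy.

-2.4 Δₒ

Configuration: t₂g⁶ eg⁰.
CFSE = 6(-0.4Δₒ) + 0(0.6Δₒ) = -2.4Δₒ + 0.0Δₒ = -2.4Δₒ.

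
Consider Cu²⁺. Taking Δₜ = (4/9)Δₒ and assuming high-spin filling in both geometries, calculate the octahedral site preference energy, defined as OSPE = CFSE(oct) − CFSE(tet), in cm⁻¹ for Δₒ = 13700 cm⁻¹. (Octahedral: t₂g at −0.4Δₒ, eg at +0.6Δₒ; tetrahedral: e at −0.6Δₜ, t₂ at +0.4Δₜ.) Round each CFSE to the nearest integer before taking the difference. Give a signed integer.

Group 11 minus oxidation state +2 gives a d⁹ configuration for Cu²⁺.
Octahedral (high-spin): t₂g⁶ eg³, CFSE = 6(−0.4) + 3(+0.6) = -0.6Δₒ = -0.6 × 13700 = -8220 cm⁻¹.
In a tetrahedral site the filling is e⁴ t₂⁵: CFSE(tet) = -0.4Δₜ = -0.4 × (4/9)(13700) = -2436 cm⁻¹.
OSPE = -8220 − (-2436) = -5784 cm⁻¹.

-5784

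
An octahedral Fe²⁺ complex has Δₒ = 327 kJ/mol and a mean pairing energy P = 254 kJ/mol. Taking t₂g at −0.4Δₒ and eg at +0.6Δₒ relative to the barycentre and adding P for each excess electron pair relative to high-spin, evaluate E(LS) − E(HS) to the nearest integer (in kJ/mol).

-146

Fe²⁺: group 8, so d-count = 8 − 2 = 6.
In the high-spin limit (t₂g⁴ eg²) the orbital term is -0.4Δₒ = -131 kJ/mol, with no excess pairing.
Low-spin: t₂g⁶ eg⁰, orbital CFSE = -2.4Δₒ = -785 kJ/mol; plus 2 excess pairs × P = +508 kJ/mol; total -277 kJ/mol.
Thus E(LS) − E(HS) = -146 kJ/mol.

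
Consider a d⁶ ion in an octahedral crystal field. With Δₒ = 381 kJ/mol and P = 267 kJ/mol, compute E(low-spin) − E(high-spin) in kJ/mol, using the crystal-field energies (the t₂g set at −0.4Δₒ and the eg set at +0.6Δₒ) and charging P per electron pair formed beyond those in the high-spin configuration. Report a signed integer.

High-spin: t₂g⁴ eg², CFSE = -0.4Δₒ = -152 kJ/mol.
For low-spin the configuration is t₂g⁶ eg⁰: orbital energy -2.4 × 381 = -914 kJ/mol, and 2 additional pairs relative to high-spin add 534 kJ/mol, giving -380 kJ/mol.
E(LS) − E(HS) = -380 − (-152) = -228 kJ/mol.

-228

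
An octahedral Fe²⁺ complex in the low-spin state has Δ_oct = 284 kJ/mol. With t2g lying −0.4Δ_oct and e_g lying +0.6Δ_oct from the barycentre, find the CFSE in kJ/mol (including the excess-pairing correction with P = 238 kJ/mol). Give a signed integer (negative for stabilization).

-206

Fe²⁺: group 8, so d-count = 8 − 2 = 6.
Configuration: t2g^6 e_g^0.
The orbital stabilization is -2.4Δ_oct = -2.4 × 284 = -682 kJ/mol.
Pairing penalty: 3 pairs vs 1 in the high-spin reference → 2 extra × P = 476 kJ/mol.
Net CFSE = -682 + 476 = -206 kJ/mol.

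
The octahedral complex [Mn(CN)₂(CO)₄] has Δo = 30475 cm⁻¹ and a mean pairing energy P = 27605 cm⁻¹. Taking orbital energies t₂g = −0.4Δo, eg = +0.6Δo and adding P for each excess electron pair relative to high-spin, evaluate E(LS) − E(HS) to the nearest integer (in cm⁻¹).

Ligand charges: 2×(-1) from CN⁻ and 4×(+0) from CO sum to -2; with overall charge +0, Mn is +2.
Mn²⁺: group 7, so d-count = 7 − 2 = 5.
High-spin d⁵ fills as t₂g³ eg² with CFSE 3(−0.4) + 2(+0.6) = 0.0Δo = 0 cm⁻¹.
Low-spin t₂g⁵ eg⁰ gives -2.0Δo = -60950 cm⁻¹, but forming 2 extra pairs costs 2P = 55210 cm⁻¹, so E(LS) = -60950 + 55210 = -5740 cm⁻¹.
E(LS) − E(HS) = -5740 − (0) = -5740 cm⁻¹.

-5740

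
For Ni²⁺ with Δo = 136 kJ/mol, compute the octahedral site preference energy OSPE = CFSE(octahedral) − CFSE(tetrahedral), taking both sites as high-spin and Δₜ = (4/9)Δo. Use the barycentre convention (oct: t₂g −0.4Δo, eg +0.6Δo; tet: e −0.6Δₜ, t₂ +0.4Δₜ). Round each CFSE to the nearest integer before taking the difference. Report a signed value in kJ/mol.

Ni²⁺: group 10, so d-count = 10 − 2 = 8.
Octahedral high-spin t₂g⁶ eg²: CFSE = -1.2 × 136 = -163 kJ/mol.
Tetrahedral: e⁴ t₂⁴, CFSE = 4(−0.6) + 4(+0.4) = -0.8Δₜ = -0.8 × (4/9) × 136 = -48 kJ/mol.
Subtracting, OSPE = -163 − (-48) = -115 kJ/mol.

-115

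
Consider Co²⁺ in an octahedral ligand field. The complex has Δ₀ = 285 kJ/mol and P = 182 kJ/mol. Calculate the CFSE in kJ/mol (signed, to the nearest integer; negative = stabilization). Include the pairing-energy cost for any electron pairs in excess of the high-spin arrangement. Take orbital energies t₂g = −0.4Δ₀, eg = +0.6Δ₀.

-331

Co²⁺: group 9, so d-count = 9 − 2 = 7.
With Δ₀ > P the complex is low-spin.
Filling d⁷ accordingly: t₂g⁶ eg¹.
Orbital CFSE = -1.8Δ₀ = -1.8 × 285 = -513 kJ/mol.
Excess pairs vs high-spin: 3 − 2 = 1; pairing cost = +182 kJ/mol.
Net CFSE = -513 + 182 = -331 kJ/mol.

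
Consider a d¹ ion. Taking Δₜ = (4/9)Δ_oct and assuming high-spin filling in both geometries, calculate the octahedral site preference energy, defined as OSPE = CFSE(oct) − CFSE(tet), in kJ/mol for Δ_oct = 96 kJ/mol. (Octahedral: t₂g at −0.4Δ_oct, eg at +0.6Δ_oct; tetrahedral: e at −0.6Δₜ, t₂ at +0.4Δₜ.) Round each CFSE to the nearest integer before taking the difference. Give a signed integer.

Octahedral (high-spin): t₂g¹ eg⁰, CFSE = 1(−0.4) + 0(+0.6) = -0.4Δ_oct = -0.4 × 96 = -38 kJ/mol.
In a tetrahedral site the filling is e¹ t₂⁰: CFSE(tet) = -0.6Δₜ = -0.6 × (4/9)(96) = -26 kJ/mol.
Subtracting, OSPE = -38 − (-26) = -12 kJ/mol.

-12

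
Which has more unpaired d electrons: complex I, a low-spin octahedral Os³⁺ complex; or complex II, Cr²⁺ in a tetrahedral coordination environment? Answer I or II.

II

I: Os sits in group 8; removing 3 electrons leaves Os³⁺ with 8 − 3 = 5 d electrons; t₂g⁵ eg⁰ → 1 unpaired.
II: Group 6 minus oxidation state +2 gives a d⁴ configuration for Cr²⁺; With tetrahedral geometry the complex is necessarily high-spin; e² t₂² → 4 unpaired.
So II has more unpaired electrons.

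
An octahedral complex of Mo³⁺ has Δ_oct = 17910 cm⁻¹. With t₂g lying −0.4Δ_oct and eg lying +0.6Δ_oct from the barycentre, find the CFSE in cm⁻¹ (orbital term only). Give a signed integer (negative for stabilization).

-21492

Mo³⁺: group 6, so d-count = 6 − 3 = 3.
For octahedral d³ the high- and low-spin configurations coincide.
Configuration: t₂g³ eg⁰.
The orbital stabilization is -1.2Δ_oct = -1.2 × 17910 = -21492 cm⁻¹.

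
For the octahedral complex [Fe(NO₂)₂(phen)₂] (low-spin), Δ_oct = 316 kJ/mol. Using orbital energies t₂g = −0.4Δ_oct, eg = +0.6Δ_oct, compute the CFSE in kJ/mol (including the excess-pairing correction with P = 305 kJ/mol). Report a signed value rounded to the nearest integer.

Ligand charges: 2×(-1) from NO₂⁻ and 2×(+0) from phen sum to -2; with overall charge +0, Fe is +2.
Fe is in group 8, so Fe²⁺ is d⁶ (8 − 2 = 6).
Configuration: t₂g⁶ eg⁰.
Orbital CFSE = 6(-0.4) + 0(0.6) = -2.4Δ_oct = -2.4 × 316 = -758 kJ/mol.
Relative to high-spin t₂g⁴ eg² (1 paired), the low-spin configuration has 2 additional pairs, contributing +2 × 305 = +610 kJ/mol.
Overall CFSE = -758 + 610 = -148 kJ/mol.

-148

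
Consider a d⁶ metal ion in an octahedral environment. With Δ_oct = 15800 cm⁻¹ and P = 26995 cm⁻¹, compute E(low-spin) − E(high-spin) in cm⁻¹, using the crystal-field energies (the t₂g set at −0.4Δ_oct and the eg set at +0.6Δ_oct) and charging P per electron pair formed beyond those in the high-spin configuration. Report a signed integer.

22390

In the high-spin limit (t₂g⁴ eg²) the orbital term is -0.4Δ_oct = -6320 cm⁻¹, with no excess pairing.
Low-spin: t₂g⁶ eg⁰, orbital CFSE = -2.4Δ_oct = -37920 cm⁻¹; plus 2 excess pairs × P = +53990 cm⁻¹; total 16070 cm⁻¹.
The difference is 16070 − (-6320) = 22390 cm⁻¹, so high-spin lies lower.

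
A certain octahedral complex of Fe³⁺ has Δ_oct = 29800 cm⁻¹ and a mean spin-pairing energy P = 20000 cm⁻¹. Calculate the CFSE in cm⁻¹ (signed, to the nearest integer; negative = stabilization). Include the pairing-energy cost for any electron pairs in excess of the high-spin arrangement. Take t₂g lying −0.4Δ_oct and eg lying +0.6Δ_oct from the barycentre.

-19600

Fe sits in group 8; removing 3 electrons leaves Fe³⁺ with 8 − 3 = 5 d electrons.
Since Δ_oct = 29800 cm⁻¹ > P = 20000 cm⁻¹, the complex adopts the low-spin configuration.
Filling d⁵ accordingly: t₂g⁵ eg⁰.
Orbital CFSE = -2.0Δ_oct = -2.0 × 29800 = -59600 cm⁻¹.
Excess pairs vs high-spin: 2 − 0 = 2; pairing cost = +40000 cm⁻¹.
Net CFSE = -59600 + 40000 = -19600 cm⁻¹.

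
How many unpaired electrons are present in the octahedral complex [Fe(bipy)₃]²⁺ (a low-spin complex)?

bipy is neutral, so the +2 overall charge sits on Fe: oxidation state +2.
Group 8 minus oxidation state +2 gives a d⁶ configuration for Fe²⁺.
Configuration: t2g^6 e_g^0, giving 0 unpaired electrons.

0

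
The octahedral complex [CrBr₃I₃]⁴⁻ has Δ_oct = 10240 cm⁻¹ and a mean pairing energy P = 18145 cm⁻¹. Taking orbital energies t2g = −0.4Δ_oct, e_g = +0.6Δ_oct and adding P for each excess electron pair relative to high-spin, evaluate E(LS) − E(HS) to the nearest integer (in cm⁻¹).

7905

Ligand charges: 3×(-1) from Br⁻ and 3×(-1) from I⁻ sum to -6; with overall charge -4, Cr is +2.
Cr²⁺: group 6, so d-count = 6 − 2 = 4.
High-spin: t2g^3 e_g^1, CFSE = -0.6Δ_oct = -6144 cm⁻¹.
For low-spin the configuration is t2g^4 e_g^0: orbital energy -1.6 × 10240 = -16384 cm⁻¹, and 1 additional pair relative to high-spin adds 18145 cm⁻¹, giving 1761 cm⁻¹.
Thus E(LS) − E(HS) = 7905 cm⁻¹.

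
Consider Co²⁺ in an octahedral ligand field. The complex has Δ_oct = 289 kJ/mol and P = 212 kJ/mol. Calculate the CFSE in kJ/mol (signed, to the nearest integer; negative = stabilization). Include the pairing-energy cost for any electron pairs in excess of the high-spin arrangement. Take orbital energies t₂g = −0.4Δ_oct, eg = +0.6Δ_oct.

Co²⁺: group 9, so d-count = 9 − 2 = 7.
Δ_oct > P, so pairing is preferred: the ground state is low-spin.
That gives t₂g⁶ eg¹.
Orbital CFSE = -1.8Δ_oct = -1.8 × 289 = -520 kJ/mol.
Excess pairs vs high-spin: 3 − 2 = 1; pairing cost = +212 kJ/mol.
Net CFSE = -520 + 212 = -308 kJ/mol.

-308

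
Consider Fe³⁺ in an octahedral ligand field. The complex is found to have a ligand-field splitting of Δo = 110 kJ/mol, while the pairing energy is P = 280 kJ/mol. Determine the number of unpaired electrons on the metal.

5

Fe is in group 8, so Fe³⁺ is d⁵ (8 − 3 = 5).
Δo < P, so pairing is avoided: the ground state is high-spin.
Filling d⁵ accordingly: t2g^3 e_g^2.
Unpaired electrons: 5.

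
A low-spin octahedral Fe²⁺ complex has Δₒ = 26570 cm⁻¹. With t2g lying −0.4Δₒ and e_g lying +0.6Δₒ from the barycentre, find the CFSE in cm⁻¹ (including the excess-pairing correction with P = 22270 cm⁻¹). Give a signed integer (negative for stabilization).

Fe is in group 8, so Fe²⁺ is d⁶ (8 − 2 = 6).
Configuration: t2g^6 e_g^0.
The orbital stabilization is -2.4Δₒ = -2.4 × 26570 = -63768 cm⁻¹.
Pairing penalty: 3 pairs vs 1 in the high-spin reference → 2 extra × P = 44540 cm⁻¹.
Combining: -63768 + 44540 = -19228 cm⁻¹.

-19228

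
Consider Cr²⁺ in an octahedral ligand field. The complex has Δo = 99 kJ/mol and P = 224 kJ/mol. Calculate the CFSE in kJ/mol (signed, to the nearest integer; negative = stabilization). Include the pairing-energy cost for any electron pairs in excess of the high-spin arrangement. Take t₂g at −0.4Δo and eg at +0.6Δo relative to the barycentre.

Cr sits in group 6; removing 2 electrons leaves Cr²⁺ with 6 − 2 = 4 d electrons.
Δo < P, so pairing is avoided: the ground state is high-spin.
That gives t₂g³ eg¹.
Orbital CFSE = -0.6Δo = -0.6 × 99 = -59 kJ/mol.
High-spin has no excess pairs, so no pairing correction applies.

-59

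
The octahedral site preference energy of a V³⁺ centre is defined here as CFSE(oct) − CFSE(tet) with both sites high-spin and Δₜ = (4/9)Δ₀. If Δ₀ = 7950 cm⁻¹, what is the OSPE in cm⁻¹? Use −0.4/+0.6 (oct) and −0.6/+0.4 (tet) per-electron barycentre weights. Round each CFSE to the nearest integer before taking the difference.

-2120

V is in group 5, so V³⁺ is d² (5 − 3 = 2).
In an octahedral site d² (HS) is t₂g² eg⁰, giving CFSE(oct) = -0.8Δ₀ = -6360 cm⁻¹.
Tetrahedral e² t₂⁰ gives -1.2Δₜ = -1.2 × (4/9) × 7950 = -4240 cm⁻¹.
Subtracting, OSPE = -6360 − (-4240) = -2120 cm⁻¹.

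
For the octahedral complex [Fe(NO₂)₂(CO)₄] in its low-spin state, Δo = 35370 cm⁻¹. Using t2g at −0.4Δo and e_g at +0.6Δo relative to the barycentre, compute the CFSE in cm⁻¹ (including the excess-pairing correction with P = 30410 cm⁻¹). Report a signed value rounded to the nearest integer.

Ligand charges: 2×(-1) from NO₂⁻ and 4×(+0) from CO sum to -2; with overall charge +0, Fe is +2.
Fe²⁺: group 8, so d-count = 8 − 2 = 6.
Configuration: t2g^6 e_g^0.
CFSE(orbital) = 6×(-0.4Δo) + 0×(0.6Δo) = -2.4Δo; with Δo = 35370 cm⁻¹ that is -84888 cm⁻¹.
Pairing penalty: 3 pairs vs 1 in the high-spin reference → 2 extra × P = 60820 cm⁻¹.
Combining: -84888 + 60820 = -24068 cm⁻¹.

-24068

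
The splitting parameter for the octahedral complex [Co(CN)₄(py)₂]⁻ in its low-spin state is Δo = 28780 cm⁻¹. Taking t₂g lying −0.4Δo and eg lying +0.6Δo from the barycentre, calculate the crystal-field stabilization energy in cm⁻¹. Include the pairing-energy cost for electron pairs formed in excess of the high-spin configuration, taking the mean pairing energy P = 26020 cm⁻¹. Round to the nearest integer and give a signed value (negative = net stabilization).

-17032

Ligand charges: 4×(-1) from CN⁻ and 2×(+0) from py sum to -4; with overall charge -1, Co is +3.
Co sits in group 9; removing 3 electrons leaves Co³⁺ with 9 − 3 = 6 d electrons.
Configuration: t₂g⁶ eg⁰.
The orbital stabilization is -2.4Δo = -2.4 × 28780 = -69072 cm⁻¹.
High-spin d⁶ would be t₂g⁴ eg² with 1 pair; low-spin has 3, so 2 excess pairs cost +2P = +52040 cm⁻¹.
Combining: -69072 + 52040 = -17032 cm⁻¹.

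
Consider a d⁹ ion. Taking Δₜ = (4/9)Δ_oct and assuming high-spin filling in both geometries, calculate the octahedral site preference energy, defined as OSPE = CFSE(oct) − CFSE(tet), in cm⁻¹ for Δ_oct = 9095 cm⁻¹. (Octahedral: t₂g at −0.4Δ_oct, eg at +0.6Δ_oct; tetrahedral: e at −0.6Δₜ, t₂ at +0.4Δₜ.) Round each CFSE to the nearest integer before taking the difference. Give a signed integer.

In an octahedral site d⁹ (HS) is t₂g⁶ eg³, giving CFSE(oct) = -0.6Δ_oct = -5457 cm⁻¹.
In a tetrahedral site the filling is e⁴ t₂⁵: CFSE(tet) = -0.4Δₜ = -0.4 × (4/9)(9095) = -1617 cm⁻¹.
OSPE = -5457 − (-1617) = -3840 cm⁻¹.

-3840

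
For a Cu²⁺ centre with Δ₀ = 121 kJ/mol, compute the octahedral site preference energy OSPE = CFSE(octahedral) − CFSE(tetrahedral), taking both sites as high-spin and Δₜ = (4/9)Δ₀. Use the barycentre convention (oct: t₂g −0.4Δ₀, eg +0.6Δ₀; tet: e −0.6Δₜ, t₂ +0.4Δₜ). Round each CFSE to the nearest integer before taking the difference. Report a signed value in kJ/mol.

-51

Group 11 minus oxidation state +2 gives a d⁹ configuration for Cu²⁺.
Octahedral high-spin t₂g⁶ eg³: CFSE = -0.6 × 121 = -73 kJ/mol.
Tetrahedral e⁴ t₂⁵ gives -0.4Δₜ = -0.4 × (4/9) × 121 = -22 kJ/mol.
OSPE = -73 − (-22) = -51 kJ/mol.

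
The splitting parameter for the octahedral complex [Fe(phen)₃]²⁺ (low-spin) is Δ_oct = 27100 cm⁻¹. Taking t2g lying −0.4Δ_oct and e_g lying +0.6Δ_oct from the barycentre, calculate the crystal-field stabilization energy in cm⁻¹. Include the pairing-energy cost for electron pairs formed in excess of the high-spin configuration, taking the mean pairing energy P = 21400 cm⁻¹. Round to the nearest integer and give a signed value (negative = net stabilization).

phen is neutral, so the +2 overall charge sits on Fe: oxidation state +2.
Group 8 minus oxidation state +2 gives a d⁶ configuration for Fe²⁺.
Electron filling gives t2g^6 e_g^0.
CFSE(orbital) = 6×(-0.4Δ_oct) + 0×(0.6Δ_oct) = -2.4Δ_oct; with Δ_oct = 27100 cm⁻¹ that is -65040 cm⁻¹.
Relative to high-spin t2g^4 e_g^2 (1 paired), the low-spin configuration has 2 additional pairs, contributing +2 × 21400 = +42800 cm⁻¹.
Net CFSE = -65040 + 42800 = -22240 cm⁻¹.

-22240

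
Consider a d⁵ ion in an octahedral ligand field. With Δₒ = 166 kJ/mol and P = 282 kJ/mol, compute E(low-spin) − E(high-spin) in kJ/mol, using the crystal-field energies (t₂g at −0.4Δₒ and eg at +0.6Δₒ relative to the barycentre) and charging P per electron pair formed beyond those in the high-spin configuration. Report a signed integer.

232

High-spin d⁵ fills as t₂g³ eg² with CFSE 3(−0.4) + 2(+0.6) = 0.0Δₒ = 0 kJ/mol.
Low-spin t₂g⁵ eg⁰ gives -2.0Δₒ = -332 kJ/mol, but forming 2 extra pairs costs 2P = 564 kJ/mol, so E(LS) = -332 + 564 = 232 kJ/mol.
The difference is 232 − (0) = 232 kJ/mol, so high-spin lies lower.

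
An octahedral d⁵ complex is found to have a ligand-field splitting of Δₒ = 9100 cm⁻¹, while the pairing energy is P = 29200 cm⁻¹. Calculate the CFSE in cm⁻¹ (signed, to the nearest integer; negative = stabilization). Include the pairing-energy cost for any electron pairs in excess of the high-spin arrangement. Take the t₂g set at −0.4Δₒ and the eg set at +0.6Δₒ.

Δₒ < P, so pairing is avoided: the ground state is high-spin.
Filling d⁵ accordingly: t₂g³ eg².
Orbital CFSE = 0.0Δₒ = 0.0 × 9100 = 0 cm⁻¹.
High-spin has no excess pairs, so no pairing correction applies.

0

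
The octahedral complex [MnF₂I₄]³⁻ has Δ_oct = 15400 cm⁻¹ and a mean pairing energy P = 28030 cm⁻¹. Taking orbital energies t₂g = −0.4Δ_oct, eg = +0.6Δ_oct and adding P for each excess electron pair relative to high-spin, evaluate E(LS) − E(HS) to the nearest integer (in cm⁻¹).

12630

Ligand charges: 2×(-1) from F⁻ and 4×(-1) from I⁻ sum to -6; with overall charge -3, Mn is +3.
Mn sits in group 7; removing 3 electrons leaves Mn³⁺ with 7 − 3 = 4 d electrons.
In the high-spin limit (t₂g³ eg¹) the orbital term is -0.6Δ_oct = -9240 cm⁻¹, with no excess pairing.
For low-spin the configuration is t₂g⁴ eg⁰: orbital energy -1.6 × 15400 = -24640 cm⁻¹, and 1 additional pair relative to high-spin adds 28030 cm⁻¹, giving 3390 cm⁻¹.
E(LS) − E(HS) = 3390 − (-9240) = 12630 cm⁻¹.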